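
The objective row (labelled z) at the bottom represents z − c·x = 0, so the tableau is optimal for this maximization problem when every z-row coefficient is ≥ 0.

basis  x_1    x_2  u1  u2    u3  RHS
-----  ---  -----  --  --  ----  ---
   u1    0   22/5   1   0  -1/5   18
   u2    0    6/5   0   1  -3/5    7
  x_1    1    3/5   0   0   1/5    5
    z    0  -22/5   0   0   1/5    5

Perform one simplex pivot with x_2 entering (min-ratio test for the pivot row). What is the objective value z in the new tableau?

23

Ratio test on column x_2 — row 1: 18/(22/5) = 45/11; row 2: 7/(6/5) = 35/6; row 3: 5/(3/5) = 25/3. Minimum is 45/11 at row 1 (u1 leaves); pivot element 22/5.
Pivot on row 1; the z-row RHS becomes 5 − (-22/5)·(45/11) = 23.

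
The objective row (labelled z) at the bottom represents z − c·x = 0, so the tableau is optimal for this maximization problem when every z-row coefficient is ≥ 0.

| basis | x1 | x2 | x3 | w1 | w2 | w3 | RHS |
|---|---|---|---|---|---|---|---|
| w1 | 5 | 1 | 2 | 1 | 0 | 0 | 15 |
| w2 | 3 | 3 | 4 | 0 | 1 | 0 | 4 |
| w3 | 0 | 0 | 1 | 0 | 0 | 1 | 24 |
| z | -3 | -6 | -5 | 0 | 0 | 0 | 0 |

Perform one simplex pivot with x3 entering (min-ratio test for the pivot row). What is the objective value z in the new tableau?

5

Ratio test on column x3 — row 1: 15/2 = 15/2; row 2: 4/4 = 1; row 3: 24/1 = 24. Minimum is 1 at row 2 (w2 leaves); pivot element 4.
Pivot on row 2; the z-row RHS becomes 0 − (-5)·1 = 5.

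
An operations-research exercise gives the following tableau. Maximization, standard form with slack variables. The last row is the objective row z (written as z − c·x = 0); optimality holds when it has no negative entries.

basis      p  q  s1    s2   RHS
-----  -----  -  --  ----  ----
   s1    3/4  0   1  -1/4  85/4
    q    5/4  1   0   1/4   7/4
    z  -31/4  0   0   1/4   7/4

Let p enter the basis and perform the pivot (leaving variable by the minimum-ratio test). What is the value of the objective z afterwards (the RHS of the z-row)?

Ratio test on column p — row 1: (85/4)/(3/4) = 85/3; row 2: (7/4)/(5/4) = 7/5. Minimum is 7/5 at row 2 (q leaves); pivot element 5/4.
Pivot on row 2; the z-row RHS becomes 7/4 − (-31/4)·(7/5) = 63/5.

63/5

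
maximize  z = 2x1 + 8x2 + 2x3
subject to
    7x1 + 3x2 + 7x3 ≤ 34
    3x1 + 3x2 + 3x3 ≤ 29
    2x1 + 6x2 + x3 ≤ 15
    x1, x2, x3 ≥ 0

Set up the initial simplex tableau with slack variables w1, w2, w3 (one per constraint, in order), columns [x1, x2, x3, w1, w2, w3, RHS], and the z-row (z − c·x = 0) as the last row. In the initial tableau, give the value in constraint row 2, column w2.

Slack w2 belongs to constraint 2; its column is the unit vector e_2, so the entry in row 2 is 1.

1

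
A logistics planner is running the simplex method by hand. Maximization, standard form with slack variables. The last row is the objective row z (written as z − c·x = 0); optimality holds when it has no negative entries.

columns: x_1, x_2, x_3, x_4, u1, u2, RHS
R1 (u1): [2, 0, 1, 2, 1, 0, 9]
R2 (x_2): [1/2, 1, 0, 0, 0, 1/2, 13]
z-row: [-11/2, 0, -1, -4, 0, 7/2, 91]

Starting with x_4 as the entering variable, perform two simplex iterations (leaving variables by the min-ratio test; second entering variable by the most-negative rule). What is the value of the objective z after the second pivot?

Ratio test on column x_4 — row 1: 9/2 = 9/2; row 2: entry 0 ≤ 0. Minimum is 9/2 at row 1 (u1 leaves); pivot element 2.
Pivot on row 1; the z-row RHS becomes 91 − (-4)·(9/2) = 109.
Next entering variable (most negative z-row entry -3/2): x_1.
Ratio test on column x_1 — row 1: (9/2)/1 = 9/2; row 2: 13/(1/2) = 26. Minimum is 9/2 at row 1 (x_4 leaves); pivot element 1.
After the second pivot the z-row RHS is 109 − (-3/2)·(9/2) = 463/4.

463/4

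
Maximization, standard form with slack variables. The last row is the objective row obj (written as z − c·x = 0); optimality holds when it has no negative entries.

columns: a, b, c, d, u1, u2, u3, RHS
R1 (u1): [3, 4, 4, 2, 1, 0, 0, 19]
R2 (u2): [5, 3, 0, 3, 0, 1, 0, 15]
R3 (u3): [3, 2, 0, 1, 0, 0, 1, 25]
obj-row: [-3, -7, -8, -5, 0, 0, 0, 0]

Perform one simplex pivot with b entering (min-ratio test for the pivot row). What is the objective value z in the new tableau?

Ratio test on column b — row 1: 19/4 = 19/4; row 2: 15/3 = 5; row 3: 25/2 = 25/2. Minimum is 19/4 at row 1 (u1 leaves); pivot element 4.
Pivot on row 1; the obj-row RHS becomes 0 − (-7)·(19/4) = 133/4.

133/4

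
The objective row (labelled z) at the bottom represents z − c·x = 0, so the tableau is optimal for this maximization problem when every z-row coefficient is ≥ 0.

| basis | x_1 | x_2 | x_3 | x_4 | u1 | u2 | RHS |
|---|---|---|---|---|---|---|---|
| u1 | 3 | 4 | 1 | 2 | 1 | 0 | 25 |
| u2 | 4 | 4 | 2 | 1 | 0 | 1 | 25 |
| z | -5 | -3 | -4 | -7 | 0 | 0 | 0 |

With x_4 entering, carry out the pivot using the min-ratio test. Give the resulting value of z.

Ratio test on column x_4 — row 1: 25/2 = 25/2; row 2: 25/1 = 25. Minimum is 25/2 at row 1 (u1 leaves); pivot element 2.
Pivot on row 1; the z-row RHS becomes 0 − (-7)·(25/2) = 175/2.

175/2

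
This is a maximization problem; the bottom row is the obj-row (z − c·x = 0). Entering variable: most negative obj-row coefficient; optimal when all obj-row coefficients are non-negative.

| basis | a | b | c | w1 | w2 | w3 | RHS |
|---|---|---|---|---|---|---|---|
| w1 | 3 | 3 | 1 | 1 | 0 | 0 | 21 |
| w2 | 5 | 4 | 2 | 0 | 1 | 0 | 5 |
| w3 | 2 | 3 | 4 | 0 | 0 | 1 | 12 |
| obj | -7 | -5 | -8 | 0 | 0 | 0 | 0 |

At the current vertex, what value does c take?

c is not in the basis, so in the current basic feasible solution c = 0.

0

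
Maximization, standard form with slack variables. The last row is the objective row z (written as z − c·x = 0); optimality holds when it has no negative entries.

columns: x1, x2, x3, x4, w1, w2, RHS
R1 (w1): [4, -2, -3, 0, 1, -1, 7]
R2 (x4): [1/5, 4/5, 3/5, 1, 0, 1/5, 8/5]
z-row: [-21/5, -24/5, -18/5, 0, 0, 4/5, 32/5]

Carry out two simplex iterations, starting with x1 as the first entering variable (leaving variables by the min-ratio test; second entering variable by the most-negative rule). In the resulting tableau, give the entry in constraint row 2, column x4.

10/9

Ratio test on column x1 — row 1: 7/4 = 7/4; row 2: (8/5)/(1/5) = 8. Minimum is 7/4 at row 1 (w1 leaves); pivot element 4.
Divide row 1 by 4; eliminate column x1 from the other rows.
Second iteration: most negative z-row entry is -69/10 in column x2, so x2 enters.
Ratio test on column x2 — row 1: entry -1/2 ≤ 0; row 2: (5/4)/(9/10) = 25/18. Minimum is 25/18 at row 2 (x4 leaves); pivot element 9/10.
Divide row 2 by 9/10; eliminate column x2 from the other rows.
After both pivots, the entry at constraint row 2, column x4 is 10/9.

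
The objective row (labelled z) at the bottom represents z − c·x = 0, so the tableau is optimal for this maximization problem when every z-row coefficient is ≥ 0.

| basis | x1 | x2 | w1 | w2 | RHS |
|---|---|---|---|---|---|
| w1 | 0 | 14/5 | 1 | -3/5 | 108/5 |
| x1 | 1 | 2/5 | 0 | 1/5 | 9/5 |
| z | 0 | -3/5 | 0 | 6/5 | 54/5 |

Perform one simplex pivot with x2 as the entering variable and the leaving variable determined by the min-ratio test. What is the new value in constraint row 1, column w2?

Ratio test on column x2 — row 1: (108/5)/(14/5) = 54/7; row 2: (9/5)/(2/5) = 9/2. Minimum is 9/2 at row 2 (x1 leaves); pivot element 2/5.
Divide row 2 by 2/5; eliminate column x2 from the other rows.
Row 1 update in column w2: -3/5 − (14/5)·(1/2) = -2.

-2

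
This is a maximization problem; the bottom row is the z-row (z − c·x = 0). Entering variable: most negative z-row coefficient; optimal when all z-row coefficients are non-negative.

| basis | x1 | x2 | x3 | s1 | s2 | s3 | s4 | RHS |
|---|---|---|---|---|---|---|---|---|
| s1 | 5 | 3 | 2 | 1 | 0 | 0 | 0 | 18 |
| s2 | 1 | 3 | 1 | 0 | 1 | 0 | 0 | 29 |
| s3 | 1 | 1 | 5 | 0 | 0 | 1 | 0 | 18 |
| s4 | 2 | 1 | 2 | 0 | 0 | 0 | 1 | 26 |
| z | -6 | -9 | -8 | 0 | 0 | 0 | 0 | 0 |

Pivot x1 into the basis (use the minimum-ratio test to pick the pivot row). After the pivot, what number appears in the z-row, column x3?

Ratio test on column x1 — row 1: 18/5 = 18/5; row 2: 29/1 = 29; row 3: 18/1 = 18; row 4: 26/2 = 13. Minimum is 18/5 at row 1 (s1 leaves); pivot element 5.
Divide row 1 by 5; eliminate column x1 from the other rows.
z-row update in column x3: -8 − (-6)·(2/5) = -28/5.

-28/5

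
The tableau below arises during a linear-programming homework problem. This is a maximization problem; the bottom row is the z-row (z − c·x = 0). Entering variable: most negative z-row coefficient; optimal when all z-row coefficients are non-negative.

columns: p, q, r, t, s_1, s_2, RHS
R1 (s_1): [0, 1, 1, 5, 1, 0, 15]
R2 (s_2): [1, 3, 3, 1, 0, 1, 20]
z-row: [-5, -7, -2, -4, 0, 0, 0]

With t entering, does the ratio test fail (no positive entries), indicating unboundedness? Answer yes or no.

no

Column t has positive entries in row(s) 1, 2, so the ratio test bounds it — not unbounded.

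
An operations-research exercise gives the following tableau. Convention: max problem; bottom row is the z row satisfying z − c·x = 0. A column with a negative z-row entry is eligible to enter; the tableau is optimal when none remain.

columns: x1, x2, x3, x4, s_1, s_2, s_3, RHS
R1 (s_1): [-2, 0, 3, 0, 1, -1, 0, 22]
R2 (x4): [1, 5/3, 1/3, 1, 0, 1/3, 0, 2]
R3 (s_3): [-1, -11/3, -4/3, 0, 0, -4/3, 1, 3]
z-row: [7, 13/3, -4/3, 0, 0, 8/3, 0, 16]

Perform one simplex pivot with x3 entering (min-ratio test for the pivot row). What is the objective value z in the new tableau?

24

Ratio test on column x3 — row 1: 22/3 = 22/3; row 2: 2/(1/3) = 6; row 3: entry -4/3 ≤ 0. Minimum is 6 at row 2 (x4 leaves); pivot element 1/3.
Pivot on row 2; the z-row RHS becomes 16 − (-4/3)·6 = 24.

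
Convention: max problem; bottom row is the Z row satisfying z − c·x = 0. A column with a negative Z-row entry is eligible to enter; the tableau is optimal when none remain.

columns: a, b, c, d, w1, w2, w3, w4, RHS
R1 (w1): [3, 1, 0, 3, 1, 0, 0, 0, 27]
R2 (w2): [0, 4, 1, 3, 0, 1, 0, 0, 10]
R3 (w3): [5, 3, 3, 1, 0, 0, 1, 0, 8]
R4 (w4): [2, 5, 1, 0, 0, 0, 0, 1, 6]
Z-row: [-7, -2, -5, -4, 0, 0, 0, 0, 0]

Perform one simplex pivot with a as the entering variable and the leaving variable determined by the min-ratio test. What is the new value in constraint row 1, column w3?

-3/5

Ratio test on column a — row 1: 27/3 = 9; row 2: entry 0 ≤ 0; row 3: 8/5 = 8/5; row 4: 6/2 = 3. Minimum is 8/5 at row 3 (w3 leaves); pivot element 5.
Divide row 3 by 5; eliminate column a from the other rows.
Row 1 update in column w3: 0 − 3·(1/5) = -3/5.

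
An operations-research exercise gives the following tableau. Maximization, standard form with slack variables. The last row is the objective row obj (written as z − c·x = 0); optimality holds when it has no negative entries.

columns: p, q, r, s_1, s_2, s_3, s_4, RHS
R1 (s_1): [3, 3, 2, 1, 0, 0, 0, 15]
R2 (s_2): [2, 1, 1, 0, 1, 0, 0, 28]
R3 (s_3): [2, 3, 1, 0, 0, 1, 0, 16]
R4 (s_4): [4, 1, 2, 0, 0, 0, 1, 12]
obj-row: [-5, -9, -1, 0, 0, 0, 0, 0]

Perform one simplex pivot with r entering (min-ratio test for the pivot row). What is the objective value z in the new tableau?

Ratio test on column r — row 1: 15/2 = 15/2; row 2: 28/1 = 28; row 3: 16/1 = 16; row 4: 12/2 = 6. Minimum is 6 at row 4 (s_4 leaves); pivot element 2.
Pivot on row 4; the obj-row RHS becomes 0 − (-1)·6 = 6.

6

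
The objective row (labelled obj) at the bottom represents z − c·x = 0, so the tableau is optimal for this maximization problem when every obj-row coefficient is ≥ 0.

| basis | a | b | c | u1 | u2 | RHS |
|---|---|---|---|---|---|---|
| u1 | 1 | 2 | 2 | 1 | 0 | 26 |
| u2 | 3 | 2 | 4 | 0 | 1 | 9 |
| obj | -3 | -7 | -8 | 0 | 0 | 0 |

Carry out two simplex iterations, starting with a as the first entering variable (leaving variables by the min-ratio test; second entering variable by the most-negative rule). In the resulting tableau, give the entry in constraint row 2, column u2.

Ratio test on column a — row 1: 26/1 = 26; row 2: 9/3 = 3. Minimum is 3 at row 2 (u2 leaves); pivot element 3.
Divide row 2 by 3; eliminate column a from the other rows.
Second iteration: most negative obj-row entry is -5 in column b, so b enters.
Ratio test on column b — row 1: 23/(4/3) = 69/4; row 2: 3/(2/3) = 9/2. Minimum is 9/2 at row 2 (a leaves); pivot element 2/3.
Divide row 2 by 2/3; eliminate column b from the other rows.
After both pivots, the entry at constraint row 2, column u2 is 1/2.

1/2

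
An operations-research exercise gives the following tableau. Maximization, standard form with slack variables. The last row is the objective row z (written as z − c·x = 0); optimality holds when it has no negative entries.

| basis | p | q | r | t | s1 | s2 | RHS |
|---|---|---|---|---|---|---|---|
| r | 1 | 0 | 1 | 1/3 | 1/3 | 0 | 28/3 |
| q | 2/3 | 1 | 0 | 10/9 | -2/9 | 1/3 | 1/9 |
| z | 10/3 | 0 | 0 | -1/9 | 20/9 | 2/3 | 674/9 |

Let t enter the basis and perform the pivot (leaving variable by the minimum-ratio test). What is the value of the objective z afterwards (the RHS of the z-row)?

Ratio test on column t — row 1: (28/3)/(1/3) = 28; row 2: (1/9)/(10/9) = 1/10. Minimum is 1/10 at row 2 (q leaves); pivot element 10/9.
Pivot on row 2; the z-row RHS becomes 674/9 − (-1/9)·(1/10) = 749/10.

749/10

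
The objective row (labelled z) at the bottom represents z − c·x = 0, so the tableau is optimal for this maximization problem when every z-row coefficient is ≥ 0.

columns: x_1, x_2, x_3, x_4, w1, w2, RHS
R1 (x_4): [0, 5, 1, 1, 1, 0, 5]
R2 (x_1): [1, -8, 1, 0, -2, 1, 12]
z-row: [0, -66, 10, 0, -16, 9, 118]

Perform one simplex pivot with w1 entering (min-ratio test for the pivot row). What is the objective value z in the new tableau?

198

Ratio test on column w1 — row 1: 5/1 = 5; row 2: entry -2 ≤ 0. Minimum is 5 at row 1 (x_4 leaves); pivot element 1.
Pivot on row 1; the z-row RHS becomes 118 − (-16)·5 = 198.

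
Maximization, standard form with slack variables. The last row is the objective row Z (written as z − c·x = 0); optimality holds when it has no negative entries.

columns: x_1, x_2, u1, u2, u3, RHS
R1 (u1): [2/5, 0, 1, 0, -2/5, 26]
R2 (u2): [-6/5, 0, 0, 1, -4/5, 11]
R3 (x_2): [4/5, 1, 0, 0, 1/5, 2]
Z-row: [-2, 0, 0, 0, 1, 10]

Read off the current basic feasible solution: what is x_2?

2

x_2 is basic (row 3); its value is the RHS of that row, 2.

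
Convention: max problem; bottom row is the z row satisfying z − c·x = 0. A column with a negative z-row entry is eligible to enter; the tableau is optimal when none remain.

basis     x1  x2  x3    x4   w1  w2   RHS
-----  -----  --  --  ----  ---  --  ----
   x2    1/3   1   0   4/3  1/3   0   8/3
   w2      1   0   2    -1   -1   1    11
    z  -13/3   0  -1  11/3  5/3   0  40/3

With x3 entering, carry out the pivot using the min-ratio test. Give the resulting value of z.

113/6

Ratio test on column x3 — row 1: entry 0 ≤ 0; row 2: 11/2 = 11/2. Minimum is 11/2 at row 2 (w2 leaves); pivot element 2.
Pivot on row 2; the z-row RHS becomes 40/3 − (-1)·(11/2) = 113/6.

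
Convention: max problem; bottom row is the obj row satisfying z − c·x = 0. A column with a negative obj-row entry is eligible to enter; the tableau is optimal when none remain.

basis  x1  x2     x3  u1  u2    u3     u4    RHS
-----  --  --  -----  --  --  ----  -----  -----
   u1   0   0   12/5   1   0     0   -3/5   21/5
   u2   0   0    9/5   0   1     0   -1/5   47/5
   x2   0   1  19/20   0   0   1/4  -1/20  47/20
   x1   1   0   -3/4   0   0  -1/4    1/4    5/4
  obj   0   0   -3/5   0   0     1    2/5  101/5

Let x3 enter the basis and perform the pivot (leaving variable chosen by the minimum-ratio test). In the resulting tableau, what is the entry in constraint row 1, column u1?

5/12

Ratio test on column x3 — row 1: (21/5)/(12/5) = 7/4; row 2: (47/5)/(9/5) = 47/9; row 3: (47/20)/(19/20) = 47/19; row 4: entry -3/4 ≤ 0. Minimum is 7/4 at row 1 (u1 leaves); pivot element 12/5.
Divide row 1 by 12/5; eliminate column x3 from the other rows.
In the new row 1, the u1 entry is the old entry divided by the pivot: 1/(12/5) = 5/12.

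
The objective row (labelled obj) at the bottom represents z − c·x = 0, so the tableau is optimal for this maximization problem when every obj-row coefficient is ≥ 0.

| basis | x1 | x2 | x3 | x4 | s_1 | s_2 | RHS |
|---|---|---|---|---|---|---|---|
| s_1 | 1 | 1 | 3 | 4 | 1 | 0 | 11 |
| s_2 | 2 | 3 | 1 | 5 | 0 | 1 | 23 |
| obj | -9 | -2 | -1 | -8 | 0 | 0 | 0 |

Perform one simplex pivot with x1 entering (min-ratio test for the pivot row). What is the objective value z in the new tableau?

99

Ratio test on column x1 — row 1: 11/1 = 11; row 2: 23/2 = 23/2. Minimum is 11 at row 1 (s_1 leaves); pivot element 1.
Pivot on row 1; the obj-row RHS becomes 0 − (-9)·11 = 99.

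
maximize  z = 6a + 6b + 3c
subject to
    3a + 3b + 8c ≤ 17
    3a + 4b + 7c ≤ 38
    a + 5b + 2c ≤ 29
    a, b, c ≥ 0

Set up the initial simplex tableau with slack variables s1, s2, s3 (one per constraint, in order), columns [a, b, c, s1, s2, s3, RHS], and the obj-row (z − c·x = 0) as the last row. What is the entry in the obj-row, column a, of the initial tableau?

-6

The obj-row carries the negated objective coefficients: the a entry is -6.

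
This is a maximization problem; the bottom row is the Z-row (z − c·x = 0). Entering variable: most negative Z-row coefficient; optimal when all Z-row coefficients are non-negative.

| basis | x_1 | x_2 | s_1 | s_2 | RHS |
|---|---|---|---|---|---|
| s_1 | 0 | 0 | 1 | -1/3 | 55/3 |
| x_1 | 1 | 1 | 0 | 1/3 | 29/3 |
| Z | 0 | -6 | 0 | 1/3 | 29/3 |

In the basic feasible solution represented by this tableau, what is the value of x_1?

x_1 is basic (row 2); its value is the RHS of that row, 29/3.

29/3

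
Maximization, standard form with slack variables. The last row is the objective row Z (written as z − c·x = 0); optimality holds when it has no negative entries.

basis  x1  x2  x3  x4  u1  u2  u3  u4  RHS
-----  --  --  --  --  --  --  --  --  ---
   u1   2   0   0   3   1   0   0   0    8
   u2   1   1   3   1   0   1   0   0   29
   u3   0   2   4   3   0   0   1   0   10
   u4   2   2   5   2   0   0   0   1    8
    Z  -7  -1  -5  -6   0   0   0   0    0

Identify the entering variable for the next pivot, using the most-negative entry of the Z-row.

Negative Z-row entries: x1: -7, x2: -1, x3: -5, x4: -6.
The most negative is -7 in column x1, so x1 enters.

x1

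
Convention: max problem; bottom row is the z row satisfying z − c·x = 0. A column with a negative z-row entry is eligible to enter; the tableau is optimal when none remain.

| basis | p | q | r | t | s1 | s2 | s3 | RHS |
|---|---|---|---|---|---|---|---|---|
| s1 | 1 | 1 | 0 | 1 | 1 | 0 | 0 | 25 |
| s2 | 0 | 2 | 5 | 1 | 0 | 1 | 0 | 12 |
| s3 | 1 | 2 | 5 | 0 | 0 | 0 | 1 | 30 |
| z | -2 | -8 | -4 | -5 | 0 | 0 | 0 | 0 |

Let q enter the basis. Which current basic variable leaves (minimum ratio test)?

Column q entries and ratios — s1: 25/1 = 25; s2: 12/2 = 6; s3: 30/2 = 15.
Smallest ratio is 6 in the row of s2, so s2 leaves.

s2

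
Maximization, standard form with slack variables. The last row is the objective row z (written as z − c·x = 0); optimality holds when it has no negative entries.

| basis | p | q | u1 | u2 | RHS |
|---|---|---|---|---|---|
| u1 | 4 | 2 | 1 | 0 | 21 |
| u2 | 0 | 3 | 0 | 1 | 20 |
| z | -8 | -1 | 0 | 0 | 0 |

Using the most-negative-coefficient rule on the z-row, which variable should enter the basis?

Negative z-row entries: p: -8, q: -1.
The most negative is -8 in column p, so p enters.

p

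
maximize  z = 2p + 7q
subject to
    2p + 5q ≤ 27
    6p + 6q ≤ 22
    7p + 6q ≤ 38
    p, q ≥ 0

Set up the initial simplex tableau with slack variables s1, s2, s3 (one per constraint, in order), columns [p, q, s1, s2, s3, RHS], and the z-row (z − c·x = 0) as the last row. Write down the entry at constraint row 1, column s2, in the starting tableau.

Slack s2 belongs to constraint 2; its column is the unit vector e_2, so the entry in row 1 is 0.

0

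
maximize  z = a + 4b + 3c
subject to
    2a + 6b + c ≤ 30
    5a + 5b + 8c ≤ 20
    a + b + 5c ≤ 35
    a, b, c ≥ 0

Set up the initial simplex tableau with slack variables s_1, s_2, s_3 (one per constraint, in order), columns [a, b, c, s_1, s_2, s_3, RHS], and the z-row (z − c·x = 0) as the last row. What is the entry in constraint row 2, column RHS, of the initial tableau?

20

The RHS of constraint 2 is b_2 = 20.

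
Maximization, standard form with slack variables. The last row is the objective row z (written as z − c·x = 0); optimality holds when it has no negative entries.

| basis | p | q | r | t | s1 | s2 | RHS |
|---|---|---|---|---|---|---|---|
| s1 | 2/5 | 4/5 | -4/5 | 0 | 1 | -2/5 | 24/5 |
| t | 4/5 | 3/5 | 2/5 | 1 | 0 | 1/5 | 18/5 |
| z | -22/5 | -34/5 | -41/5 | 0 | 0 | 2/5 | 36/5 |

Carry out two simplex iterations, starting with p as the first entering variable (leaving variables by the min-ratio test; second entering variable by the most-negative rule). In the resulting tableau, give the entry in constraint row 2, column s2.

Ratio test on column p — row 1: (24/5)/(2/5) = 12; row 2: (18/5)/(4/5) = 9/2. Minimum is 9/2 at row 2 (t leaves); pivot element 4/5.
Divide row 2 by 4/5; eliminate column p from the other rows.
Second iteration: most negative z-row entry is -6 in column r, so r enters.
Ratio test on column r — row 1: entry -1 ≤ 0; row 2: (9/2)/(1/2) = 9. Minimum is 9 at row 2 (p leaves); pivot element 1/2.
Divide row 2 by 1/2; eliminate column r from the other rows.
After both pivots, the entry at constraint row 2, column s2 is 1/2.

1/2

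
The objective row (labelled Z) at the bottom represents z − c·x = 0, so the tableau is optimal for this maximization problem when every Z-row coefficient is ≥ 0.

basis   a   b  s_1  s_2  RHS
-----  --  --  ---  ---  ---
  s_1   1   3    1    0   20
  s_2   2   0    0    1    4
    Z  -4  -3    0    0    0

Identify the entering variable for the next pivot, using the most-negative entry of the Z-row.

Negative Z-row entries: a: -4, b: -3.
The most negative is -4 in column a, so a enters.

a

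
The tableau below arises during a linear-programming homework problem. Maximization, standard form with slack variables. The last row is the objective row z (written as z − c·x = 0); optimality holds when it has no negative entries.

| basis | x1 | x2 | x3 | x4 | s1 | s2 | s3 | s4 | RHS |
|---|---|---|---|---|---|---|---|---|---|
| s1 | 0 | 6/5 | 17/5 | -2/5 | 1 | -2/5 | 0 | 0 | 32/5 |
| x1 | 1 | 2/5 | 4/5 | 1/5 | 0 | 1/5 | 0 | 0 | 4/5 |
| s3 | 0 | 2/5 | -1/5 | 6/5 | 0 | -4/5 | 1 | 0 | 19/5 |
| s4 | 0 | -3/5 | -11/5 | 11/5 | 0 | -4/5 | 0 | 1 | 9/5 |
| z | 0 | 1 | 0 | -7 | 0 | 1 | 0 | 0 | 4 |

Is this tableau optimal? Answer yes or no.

no

The z-row has a negative entry -7 in column x4, so it is not optimal.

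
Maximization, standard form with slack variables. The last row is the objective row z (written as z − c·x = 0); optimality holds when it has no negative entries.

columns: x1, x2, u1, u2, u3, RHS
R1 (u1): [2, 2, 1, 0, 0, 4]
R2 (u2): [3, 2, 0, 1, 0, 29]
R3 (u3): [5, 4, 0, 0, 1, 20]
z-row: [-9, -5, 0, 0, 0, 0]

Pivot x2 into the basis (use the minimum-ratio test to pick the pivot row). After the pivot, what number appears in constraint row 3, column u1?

-2

Ratio test on column x2 — row 1: 4/2 = 2; row 2: 29/2 = 29/2; row 3: 20/4 = 5. Minimum is 2 at row 1 (u1 leaves); pivot element 2.
Divide row 1 by 2; eliminate column x2 from the other rows.
Row 3 update in column u1: 0 − 4·(1/2) = -2.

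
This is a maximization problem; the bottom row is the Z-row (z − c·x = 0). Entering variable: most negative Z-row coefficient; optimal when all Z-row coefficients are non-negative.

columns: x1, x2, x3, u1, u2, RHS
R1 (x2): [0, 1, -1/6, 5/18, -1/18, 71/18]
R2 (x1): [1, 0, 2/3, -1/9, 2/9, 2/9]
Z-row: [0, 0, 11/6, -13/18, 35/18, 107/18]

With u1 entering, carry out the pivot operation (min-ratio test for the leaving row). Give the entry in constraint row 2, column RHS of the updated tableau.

Ratio test on column u1 — row 1: (71/18)/(5/18) = 71/5; row 2: entry -1/9 ≤ 0. Minimum is 71/5 at row 1 (x2 leaves); pivot element 5/18.
Divide row 1 by 5/18; eliminate column u1 from the other rows.
Row 2 update in column RHS: 2/9 − (-1/9)·(71/5) = 9/5.

9/5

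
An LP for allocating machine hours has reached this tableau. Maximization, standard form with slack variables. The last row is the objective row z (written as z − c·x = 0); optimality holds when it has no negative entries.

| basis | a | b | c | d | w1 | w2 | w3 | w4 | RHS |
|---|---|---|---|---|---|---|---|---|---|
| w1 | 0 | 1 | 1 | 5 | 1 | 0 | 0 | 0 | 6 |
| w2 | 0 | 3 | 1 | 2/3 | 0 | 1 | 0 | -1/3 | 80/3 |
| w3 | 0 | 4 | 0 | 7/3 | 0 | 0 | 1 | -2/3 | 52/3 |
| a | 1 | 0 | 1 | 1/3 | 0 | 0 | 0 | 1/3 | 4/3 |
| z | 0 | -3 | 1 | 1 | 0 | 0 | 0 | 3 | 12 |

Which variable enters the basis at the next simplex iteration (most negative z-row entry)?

Negative z-row entries: b: -3.
The most negative is -3 in column b, so b enters.

b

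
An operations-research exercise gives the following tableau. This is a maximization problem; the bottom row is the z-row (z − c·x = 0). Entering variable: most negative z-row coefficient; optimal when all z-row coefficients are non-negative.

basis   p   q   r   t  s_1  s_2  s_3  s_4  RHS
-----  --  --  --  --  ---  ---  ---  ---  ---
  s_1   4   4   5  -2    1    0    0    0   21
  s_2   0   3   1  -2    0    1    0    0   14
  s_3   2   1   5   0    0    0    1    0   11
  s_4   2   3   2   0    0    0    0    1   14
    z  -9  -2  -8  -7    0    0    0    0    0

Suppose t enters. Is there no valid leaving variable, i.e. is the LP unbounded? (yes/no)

yes

Every constraint-row entry in column t is ≤ 0, so increasing t is unbounded.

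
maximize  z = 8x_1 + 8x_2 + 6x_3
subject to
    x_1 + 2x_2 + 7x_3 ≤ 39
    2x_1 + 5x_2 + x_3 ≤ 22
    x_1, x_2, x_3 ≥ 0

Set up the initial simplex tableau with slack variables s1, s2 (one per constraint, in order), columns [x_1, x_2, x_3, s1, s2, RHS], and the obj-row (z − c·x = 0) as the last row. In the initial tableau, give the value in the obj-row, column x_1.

-8

The obj-row carries the negated objective coefficients: the x_1 entry is -8.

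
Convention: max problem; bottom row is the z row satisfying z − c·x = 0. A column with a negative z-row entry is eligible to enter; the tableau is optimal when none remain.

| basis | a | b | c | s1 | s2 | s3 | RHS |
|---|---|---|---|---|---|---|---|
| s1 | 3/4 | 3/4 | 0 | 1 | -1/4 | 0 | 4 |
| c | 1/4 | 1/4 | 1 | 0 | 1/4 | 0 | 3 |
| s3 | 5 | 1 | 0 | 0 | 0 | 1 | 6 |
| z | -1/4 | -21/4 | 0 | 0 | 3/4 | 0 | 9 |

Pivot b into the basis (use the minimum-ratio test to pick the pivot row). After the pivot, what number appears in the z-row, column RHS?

Ratio test on column b — row 1: 4/(3/4) = 16/3; row 2: 3/(1/4) = 12; row 3: 6/1 = 6. Minimum is 16/3 at row 1 (s1 leaves); pivot element 3/4.
Divide row 1 by 3/4; eliminate column b from the other rows.
z-row update in column RHS: 9 − (-21/4)·(16/3) = 37.

37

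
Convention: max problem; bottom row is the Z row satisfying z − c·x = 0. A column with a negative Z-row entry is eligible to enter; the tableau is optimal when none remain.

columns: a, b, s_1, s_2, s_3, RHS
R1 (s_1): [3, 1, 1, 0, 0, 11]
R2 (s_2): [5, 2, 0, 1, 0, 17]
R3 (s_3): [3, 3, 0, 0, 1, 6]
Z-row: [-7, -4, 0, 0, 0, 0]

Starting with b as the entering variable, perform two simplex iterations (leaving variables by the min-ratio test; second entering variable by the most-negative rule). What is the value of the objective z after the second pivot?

Ratio test on column b — row 1: 11/1 = 11; row 2: 17/2 = 17/2; row 3: 6/3 = 2. Minimum is 2 at row 3 (s_3 leaves); pivot element 3.
Pivot on row 3; the Z-row RHS becomes 0 − (-4)·2 = 8.
Next entering variable (most negative Z-row entry -3): a.
Ratio test on column a — row 1: 9/2 = 9/2; row 2: 13/3 = 13/3; row 3: 2/1 = 2. Minimum is 2 at row 3 (b leaves); pivot element 1.
After the second pivot the Z-row RHS is 8 − (-3)·2 = 14.

14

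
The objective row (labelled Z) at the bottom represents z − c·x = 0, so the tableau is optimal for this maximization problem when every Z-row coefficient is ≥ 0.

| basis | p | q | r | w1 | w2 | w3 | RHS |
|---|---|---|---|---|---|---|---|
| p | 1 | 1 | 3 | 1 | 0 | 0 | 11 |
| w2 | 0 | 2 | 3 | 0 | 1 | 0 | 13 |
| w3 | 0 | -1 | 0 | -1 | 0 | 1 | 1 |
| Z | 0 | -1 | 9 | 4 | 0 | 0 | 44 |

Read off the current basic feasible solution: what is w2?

13

w2 is basic (row 2); its value is the RHS of that row, 13.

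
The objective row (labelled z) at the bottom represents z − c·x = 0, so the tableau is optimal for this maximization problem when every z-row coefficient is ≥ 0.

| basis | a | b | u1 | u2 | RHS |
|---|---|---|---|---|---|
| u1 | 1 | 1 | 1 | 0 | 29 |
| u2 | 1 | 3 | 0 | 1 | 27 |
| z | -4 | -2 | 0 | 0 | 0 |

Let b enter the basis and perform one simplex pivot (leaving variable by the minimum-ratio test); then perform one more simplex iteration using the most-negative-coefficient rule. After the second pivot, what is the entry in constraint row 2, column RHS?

27

Ratio test on column b — row 1: 29/1 = 29; row 2: 27/3 = 9. Minimum is 9 at row 2 (u2 leaves); pivot element 3.
Divide row 2 by 3; eliminate column b from the other rows.
Second iteration: most negative z-row entry is -10/3 in column a, so a enters.
Ratio test on column a — row 1: 20/(2/3) = 30; row 2: 9/(1/3) = 27. Minimum is 27 at row 2 (b leaves); pivot element 1/3.
Divide row 2 by 1/3; eliminate column a from the other rows.
After both pivots, the entry at constraint row 2, column RHS is 27.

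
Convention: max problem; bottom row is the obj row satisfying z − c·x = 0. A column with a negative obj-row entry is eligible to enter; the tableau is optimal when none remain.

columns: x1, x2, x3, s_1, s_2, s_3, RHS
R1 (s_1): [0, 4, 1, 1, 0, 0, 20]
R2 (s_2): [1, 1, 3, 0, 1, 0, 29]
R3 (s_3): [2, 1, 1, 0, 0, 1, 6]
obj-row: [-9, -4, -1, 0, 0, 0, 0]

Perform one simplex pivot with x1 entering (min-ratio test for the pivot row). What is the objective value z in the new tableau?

27

Ratio test on column x1 — row 1: entry 0 ≤ 0; row 2: 29/1 = 29; row 3: 6/2 = 3. Minimum is 3 at row 3 (s_3 leaves); pivot element 2.
Pivot on row 3; the obj-row RHS becomes 0 − (-9)·3 = 27.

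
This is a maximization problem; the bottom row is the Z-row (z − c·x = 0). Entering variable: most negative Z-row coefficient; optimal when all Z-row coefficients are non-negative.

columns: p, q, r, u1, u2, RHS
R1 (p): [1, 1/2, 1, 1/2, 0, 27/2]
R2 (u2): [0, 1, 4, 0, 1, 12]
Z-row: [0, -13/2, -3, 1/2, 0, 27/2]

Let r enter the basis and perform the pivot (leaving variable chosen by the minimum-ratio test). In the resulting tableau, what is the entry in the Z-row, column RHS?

Ratio test on column r — row 1: (27/2)/1 = 27/2; row 2: 12/4 = 3. Minimum is 3 at row 2 (u2 leaves); pivot element 4.
Divide row 2 by 4; eliminate column r from the other rows.
Z-row update in column RHS: 27/2 − (-3)·3 = 45/2.

45/2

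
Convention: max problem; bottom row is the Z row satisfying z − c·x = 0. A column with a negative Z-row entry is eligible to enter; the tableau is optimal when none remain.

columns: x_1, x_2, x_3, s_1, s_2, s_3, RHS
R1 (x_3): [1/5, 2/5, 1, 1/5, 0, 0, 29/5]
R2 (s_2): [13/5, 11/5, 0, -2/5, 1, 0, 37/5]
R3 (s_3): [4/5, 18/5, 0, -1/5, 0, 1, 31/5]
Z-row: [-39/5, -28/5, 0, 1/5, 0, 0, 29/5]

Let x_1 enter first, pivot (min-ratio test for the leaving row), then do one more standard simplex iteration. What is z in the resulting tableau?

Ratio test on column x_1 — row 1: (29/5)/(1/5) = 29; row 2: (37/5)/(13/5) = 37/13; row 3: (31/5)/(4/5) = 31/4. Minimum is 37/13 at row 2 (s_2 leaves); pivot element 13/5.
Pivot on row 2; the Z-row RHS becomes 29/5 − (-39/5)·(37/13) = 28.
Next entering variable (most negative Z-row entry -1): s_1.
Ratio test on column s_1 — row 1: (68/13)/(3/13) = 68/3; row 2: entry -2/13 ≤ 0; row 3: entry -1/13 ≤ 0. Minimum is 68/3 at row 1 (x_3 leaves); pivot element 3/13.
After the second pivot the Z-row RHS is 28 − (-1)·(68/3) = 152/3.

152/3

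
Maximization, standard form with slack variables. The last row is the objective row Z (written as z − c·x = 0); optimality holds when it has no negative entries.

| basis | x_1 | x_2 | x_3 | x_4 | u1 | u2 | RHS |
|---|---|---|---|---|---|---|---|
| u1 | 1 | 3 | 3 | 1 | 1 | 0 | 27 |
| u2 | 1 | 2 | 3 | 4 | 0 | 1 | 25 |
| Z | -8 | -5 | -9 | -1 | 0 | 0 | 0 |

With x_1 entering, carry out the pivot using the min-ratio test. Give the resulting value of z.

Ratio test on column x_1 — row 1: 27/1 = 27; row 2: 25/1 = 25. Minimum is 25 at row 2 (u2 leaves); pivot element 1.
Pivot on row 2; the Z-row RHS becomes 0 − (-8)·25 = 200.

200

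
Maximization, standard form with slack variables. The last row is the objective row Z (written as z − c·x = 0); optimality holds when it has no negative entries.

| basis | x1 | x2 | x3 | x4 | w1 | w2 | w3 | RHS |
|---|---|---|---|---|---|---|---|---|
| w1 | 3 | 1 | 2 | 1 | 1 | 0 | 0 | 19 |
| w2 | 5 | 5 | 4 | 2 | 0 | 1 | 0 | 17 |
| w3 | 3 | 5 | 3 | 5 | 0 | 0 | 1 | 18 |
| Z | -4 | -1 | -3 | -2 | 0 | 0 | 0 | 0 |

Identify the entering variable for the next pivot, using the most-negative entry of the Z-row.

x1

Negative Z-row entries: x1: -4, x2: -1, x3: -3, x4: -2.
The most negative is -4 in column x1, so x1 enters.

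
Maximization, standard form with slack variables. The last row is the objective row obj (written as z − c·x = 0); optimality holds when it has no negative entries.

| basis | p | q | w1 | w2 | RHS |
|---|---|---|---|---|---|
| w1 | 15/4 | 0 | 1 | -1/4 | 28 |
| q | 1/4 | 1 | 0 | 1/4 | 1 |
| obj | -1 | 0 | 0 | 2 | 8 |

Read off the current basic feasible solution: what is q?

1

q is basic (row 2); its value is the RHS of that row, 1.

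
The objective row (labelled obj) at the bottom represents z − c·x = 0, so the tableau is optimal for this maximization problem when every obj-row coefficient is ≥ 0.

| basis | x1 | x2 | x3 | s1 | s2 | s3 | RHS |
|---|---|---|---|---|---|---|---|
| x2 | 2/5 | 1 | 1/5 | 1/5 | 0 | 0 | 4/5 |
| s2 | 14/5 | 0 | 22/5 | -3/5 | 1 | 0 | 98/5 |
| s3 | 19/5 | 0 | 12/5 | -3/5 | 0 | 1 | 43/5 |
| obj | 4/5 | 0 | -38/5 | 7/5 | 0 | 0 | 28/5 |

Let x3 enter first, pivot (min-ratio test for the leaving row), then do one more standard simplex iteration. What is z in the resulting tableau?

Ratio test on column x3 — row 1: (4/5)/(1/5) = 4; row 2: (98/5)/(22/5) = 49/11; row 3: (43/5)/(12/5) = 43/12. Minimum is 43/12 at row 3 (s3 leaves); pivot element 12/5.
Pivot on row 3; the obj-row RHS becomes 28/5 − (-38/5)·(43/12) = 197/6.
Next entering variable (most negative obj-row entry -1/2): s1.
Ratio test on column s1 — row 1: (1/12)/(1/4) = 1/3; row 2: (23/6)/(1/2) = 23/3; row 3: entry -1/4 ≤ 0. Minimum is 1/3 at row 1 (x2 leaves); pivot element 1/4.
After the second pivot the obj-row RHS is 197/6 − (-1/2)·(1/3) = 33.

33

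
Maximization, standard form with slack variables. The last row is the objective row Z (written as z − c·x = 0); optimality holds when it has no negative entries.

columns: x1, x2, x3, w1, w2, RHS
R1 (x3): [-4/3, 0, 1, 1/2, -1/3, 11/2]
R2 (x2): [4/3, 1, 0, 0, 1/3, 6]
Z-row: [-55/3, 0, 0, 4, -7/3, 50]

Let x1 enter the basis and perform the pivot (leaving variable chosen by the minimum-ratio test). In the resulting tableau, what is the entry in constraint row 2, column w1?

0

Ratio test on column x1 — row 1: entry -4/3 ≤ 0; row 2: 6/(4/3) = 9/2. Minimum is 9/2 at row 2 (x2 leaves); pivot element 4/3.
Divide row 2 by 4/3; eliminate column x1 from the other rows.
In the new row 2, the w1 entry is the old entry divided by the pivot: 0/(4/3) = 0.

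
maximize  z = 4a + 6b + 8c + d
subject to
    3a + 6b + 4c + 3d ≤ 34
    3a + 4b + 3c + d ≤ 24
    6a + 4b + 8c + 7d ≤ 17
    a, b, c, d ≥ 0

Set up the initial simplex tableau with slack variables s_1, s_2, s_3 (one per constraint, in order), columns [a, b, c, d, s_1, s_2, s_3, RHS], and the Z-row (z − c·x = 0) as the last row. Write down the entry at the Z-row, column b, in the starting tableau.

The Z-row carries the negated objective coefficients: the b entry is -6.

-6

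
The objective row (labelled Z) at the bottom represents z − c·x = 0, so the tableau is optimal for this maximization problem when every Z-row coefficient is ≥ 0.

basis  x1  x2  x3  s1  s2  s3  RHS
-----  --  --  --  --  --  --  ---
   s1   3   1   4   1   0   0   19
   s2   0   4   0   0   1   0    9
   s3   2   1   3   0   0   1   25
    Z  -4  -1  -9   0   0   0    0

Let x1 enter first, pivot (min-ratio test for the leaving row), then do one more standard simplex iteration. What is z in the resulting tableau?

Ratio test on column x1 — row 1: 19/3 = 19/3; row 2: entry 0 ≤ 0; row 3: 25/2 = 25/2. Minimum is 19/3 at row 1 (s1 leaves); pivot element 3.
Pivot on row 1; the Z-row RHS becomes 0 − (-4)·(19/3) = 76/3.
Next entering variable (most negative Z-row entry -11/3): x3.
Ratio test on column x3 — row 1: (19/3)/(4/3) = 19/4; row 2: entry 0 ≤ 0; row 3: (37/3)/(1/3) = 37. Minimum is 19/4 at row 1 (x1 leaves); pivot element 4/3.
After the second pivot the Z-row RHS is 76/3 − (-11/3)·(19/4) = 171/4.

171/4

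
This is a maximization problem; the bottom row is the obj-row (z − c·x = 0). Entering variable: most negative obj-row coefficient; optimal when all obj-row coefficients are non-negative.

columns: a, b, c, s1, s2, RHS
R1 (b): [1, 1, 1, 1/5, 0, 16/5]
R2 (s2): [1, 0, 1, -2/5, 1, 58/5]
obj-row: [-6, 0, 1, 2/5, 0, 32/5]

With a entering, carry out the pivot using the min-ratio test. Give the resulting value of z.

Ratio test on column a — row 1: (16/5)/1 = 16/5; row 2: (58/5)/1 = 58/5. Minimum is 16/5 at row 1 (b leaves); pivot element 1.
Pivot on row 1; the obj-row RHS becomes 32/5 − (-6)·(16/5) = 128/5.

128/5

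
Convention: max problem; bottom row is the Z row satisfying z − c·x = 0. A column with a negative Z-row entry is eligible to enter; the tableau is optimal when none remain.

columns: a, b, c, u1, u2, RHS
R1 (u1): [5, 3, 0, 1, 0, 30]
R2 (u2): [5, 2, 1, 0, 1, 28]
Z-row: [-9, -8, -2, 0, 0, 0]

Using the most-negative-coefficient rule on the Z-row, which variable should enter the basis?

Negative Z-row entries: a: -9, b: -8, c: -2.
The most negative is -9 in column a, so a enters.

a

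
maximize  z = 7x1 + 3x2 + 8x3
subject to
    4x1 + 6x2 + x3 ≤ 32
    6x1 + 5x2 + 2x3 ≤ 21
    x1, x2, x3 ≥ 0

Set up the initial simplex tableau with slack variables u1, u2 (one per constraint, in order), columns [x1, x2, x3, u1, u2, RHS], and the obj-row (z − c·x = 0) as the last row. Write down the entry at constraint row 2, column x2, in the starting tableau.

Constraint 2 has coefficient 5 on x2.

5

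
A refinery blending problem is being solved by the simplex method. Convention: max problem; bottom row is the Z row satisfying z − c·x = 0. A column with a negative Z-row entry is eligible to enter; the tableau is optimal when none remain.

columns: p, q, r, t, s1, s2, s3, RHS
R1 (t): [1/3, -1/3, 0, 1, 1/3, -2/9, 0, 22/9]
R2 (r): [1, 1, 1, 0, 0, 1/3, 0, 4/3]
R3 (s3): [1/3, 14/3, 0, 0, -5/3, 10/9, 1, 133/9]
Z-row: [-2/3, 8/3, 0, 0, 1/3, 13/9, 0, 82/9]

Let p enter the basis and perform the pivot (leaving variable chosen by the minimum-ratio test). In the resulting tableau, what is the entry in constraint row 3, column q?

13/3

Ratio test on column p — row 1: (22/9)/(1/3) = 22/3; row 2: (4/3)/1 = 4/3; row 3: (133/9)/(1/3) = 133/3. Minimum is 4/3 at row 2 (r leaves); pivot element 1.
Divide row 2 by 1; eliminate column p from the other rows.
Row 3 update in column q: 14/3 − (1/3)·1 = 13/3.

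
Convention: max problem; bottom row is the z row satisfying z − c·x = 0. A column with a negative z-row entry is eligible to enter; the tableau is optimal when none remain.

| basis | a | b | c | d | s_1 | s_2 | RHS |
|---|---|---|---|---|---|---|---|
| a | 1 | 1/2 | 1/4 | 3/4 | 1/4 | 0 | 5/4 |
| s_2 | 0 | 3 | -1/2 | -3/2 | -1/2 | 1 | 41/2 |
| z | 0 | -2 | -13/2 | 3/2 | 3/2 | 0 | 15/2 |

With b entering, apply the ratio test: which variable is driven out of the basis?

Column b entries and ratios — a: (5/4)/(1/2) = 5/2; s_2: (41/2)/3 = 41/6.
Smallest ratio is 5/2 in the row of a, so a leaves.

a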